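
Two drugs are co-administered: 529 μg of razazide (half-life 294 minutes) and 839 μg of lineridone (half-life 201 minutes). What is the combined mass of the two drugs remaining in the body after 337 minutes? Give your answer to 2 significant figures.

500 μg

razazide: 529 × (1/2)^(337/294) = 529 × (1/2)^1.1463 ≈ 239 μg.
lineridone: 839 × (1/2)^(337/201) = 839 × (1/2)^1.6766 ≈ 262.45 μg.
Total = 239 + 262.45 ≈ 501.45 μg.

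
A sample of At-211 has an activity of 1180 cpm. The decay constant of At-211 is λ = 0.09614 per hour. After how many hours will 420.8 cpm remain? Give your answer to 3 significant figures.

10.7 hours

t½ = ln 2 / λ = 0.69315 / 0.09614 ≈ 7.2098 hours.
Fraction remaining = 420.8/1180 ≈ 0.35661.
n = log₂(1180/420.8) = ln(2.8042)/ln 2 ≈ 1.4876 half-lives.
t = n × t½ = 1.4876 × 7.2098 ≈ 10.725 hours.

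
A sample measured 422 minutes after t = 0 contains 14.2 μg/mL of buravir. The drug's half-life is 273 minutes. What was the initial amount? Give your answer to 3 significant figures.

41.5 μg/mL

Number of half-lives elapsed: n = 422/273 ≈ 1.5458.
A₀ = A × 2^n = 14.2 × 2^1.5458 = 14.2 × 2.9196 ≈ 41.459 μg/mL.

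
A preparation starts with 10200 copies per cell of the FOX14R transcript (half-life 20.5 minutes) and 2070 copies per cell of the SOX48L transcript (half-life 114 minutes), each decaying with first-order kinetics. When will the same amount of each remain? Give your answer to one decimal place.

Set 10200·(1/2)^(t/20.5) = 2070·(1/2)^(t/114).
Taking log₂: log₂(10200/2070) = t·(1/20.5 − 1/114).
log₂(4.9275) = 2.3009; 1/20.5 − 1/114 = 0.040009.
t = 2.3009 / 0.040009 ≈ 57.509 minutes.

57.5 minutes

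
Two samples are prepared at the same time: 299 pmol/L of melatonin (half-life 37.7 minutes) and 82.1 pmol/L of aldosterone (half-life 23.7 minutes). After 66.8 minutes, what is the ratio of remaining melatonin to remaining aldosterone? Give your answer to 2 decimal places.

melatonin: 299 × (1/2)^(66.8/37.7) = 299 × (1/2)^1.7719 ≈ 87.555 pmol/L.
aldosterone: 82.1 × (1/2)^(66.8/23.7) = 82.1 × (1/2)^2.8186 ≈ 11.638 pmol/L.
Ratio ≈ 87.555 / 11.638 ≈ 7.5233.

7.52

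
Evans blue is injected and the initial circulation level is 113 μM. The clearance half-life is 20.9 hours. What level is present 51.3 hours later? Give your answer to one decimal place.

Number of half-lives: n = 51.3/20.9 ≈ 2.4545.
Remaining = 113 × (1/2)^2.4545 = 113 × 0.18244 ≈ 20.615 μM.

20.6 μM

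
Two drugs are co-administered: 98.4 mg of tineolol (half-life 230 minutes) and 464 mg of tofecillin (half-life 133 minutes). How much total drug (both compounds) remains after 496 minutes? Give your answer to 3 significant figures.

57.1 mg

tineolol: 98.4 × (1/2)^(496/230) = 98.4 × (1/2)^2.1565 ≈ 22.071 mg.
tofecillin: 464 × (1/2)^(496/133) = 464 × (1/2)^3.7293 ≈ 34.985 mg.
Total = 22.071 + 34.985 ≈ 57.056 mg.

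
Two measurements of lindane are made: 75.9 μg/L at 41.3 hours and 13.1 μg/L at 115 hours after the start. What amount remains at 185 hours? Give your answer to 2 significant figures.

2.5 μg/L

Over Δt = 115 − 41.3 = 73.7 hours, the level fell by a factor of 75.9/13.1 ≈ 5.7939.
n = log₂(5.7939) ≈ 2.5345 half-lives, so t½ = 73.7/2.5345 ≈ 29.078 hours.
From t = 115 to t = 185: 13.1 × (1/2)^((185−115)/29.078) ≈ 2.4695 μg/L.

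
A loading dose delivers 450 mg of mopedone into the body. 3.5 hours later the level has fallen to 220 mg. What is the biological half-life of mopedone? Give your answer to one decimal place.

3.4 hours

A/A₀ = 220/450 ≈ 0.48889.
n = log₂(2.0455) ≈ 1.0324 half-lives elapsed in 3.5 hours.
t½ = 3.5/1.0324 ≈ 3.3901 hours.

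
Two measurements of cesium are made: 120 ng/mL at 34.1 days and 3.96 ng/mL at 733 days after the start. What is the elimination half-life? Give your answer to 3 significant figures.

Over Δt = 733 − 34.1 = 698.9 days, the level fell by a factor of 120/3.96 ≈ 30.303.
n = log₂(30.303) ≈ 4.9214 half-lives, so t½ = 698.9/4.9214 ≈ 142.01 days.

142 days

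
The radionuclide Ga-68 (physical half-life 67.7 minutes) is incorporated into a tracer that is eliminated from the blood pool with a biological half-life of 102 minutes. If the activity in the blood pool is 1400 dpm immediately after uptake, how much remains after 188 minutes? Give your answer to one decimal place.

56.9 dpm

1/t_eff = 1/t_phys + 1/t_biol = 1/67.7 + 1/102 = 0.024575 per minute.
t_eff = 67.7 × 102 / (67.7 + 102) ≈ 40.692 minutes.
Remaining = 1400 × (1/2)^(188/40.692) = 1400 × (1/2)^4.6201 ≈ 56.93 dpm.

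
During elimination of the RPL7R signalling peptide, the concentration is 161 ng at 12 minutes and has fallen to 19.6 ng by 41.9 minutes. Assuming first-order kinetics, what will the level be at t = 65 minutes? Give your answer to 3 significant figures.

Over Δt = 41.9 − 12 = 29.9 minutes, the level fell by a factor of 161/19.6 ≈ 8.2143.
n = log₂(8.2143) ≈ 3.0381 half-lives, so t½ = 29.9/3.0381 ≈ 9.8416 minutes.
From t = 41.9 to t = 65: 19.6 × (1/2)^((65−41.9)/9.8416) ≈ 3.852 ng.

3.85 ng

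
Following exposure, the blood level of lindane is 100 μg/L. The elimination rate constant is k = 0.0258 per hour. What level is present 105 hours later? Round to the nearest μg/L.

t½ = ln 2 / k = 0.69315 / 0.0258 ≈ 26.866 hours.
Number of half-lives: n = 105/26.866 ≈ 3.9083.
Remaining = 100 × (1/2)^3.9083 = 100 × 0.066603 ≈ 6.6603 μg/L.

7 μg/L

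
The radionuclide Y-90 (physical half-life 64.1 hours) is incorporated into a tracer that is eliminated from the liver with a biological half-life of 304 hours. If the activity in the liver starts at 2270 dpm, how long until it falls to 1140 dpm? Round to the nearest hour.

1/t_eff = 1/t_phys + 1/t_biol = 1/64.1 + 1/304 = 0.01889 per hour.
t_eff = 64.1 × 304 / (64.1 + 304) ≈ 52.938 hours.
n = log₂(2270/1140) ≈ 0.99366; t = 0.99366 × 52.938 ≈ 52.602 hours.

53 hours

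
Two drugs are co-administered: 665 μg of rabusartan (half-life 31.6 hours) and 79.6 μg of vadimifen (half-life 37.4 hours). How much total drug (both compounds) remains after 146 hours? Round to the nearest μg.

32 μg

rabusartan: 665 × (1/2)^(146/31.6) = 665 × (1/2)^4.6203 ≈ 27.039 μg.
vadimifen: 79.6 × (1/2)^(146/37.4) = 79.6 × (1/2)^3.9037 ≈ 5.3183 μg.
Total = 27.039 + 5.3183 ≈ 32.357 μg.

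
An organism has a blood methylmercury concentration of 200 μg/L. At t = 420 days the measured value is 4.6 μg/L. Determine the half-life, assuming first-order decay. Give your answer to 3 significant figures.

A/A₀ = 4.6/200 ≈ 0.023.
n = log₂(43.478) ≈ 5.4422 half-lives elapsed in 420 days.
t½ = 420/5.4422 ≈ 77.174 days.

77.2 days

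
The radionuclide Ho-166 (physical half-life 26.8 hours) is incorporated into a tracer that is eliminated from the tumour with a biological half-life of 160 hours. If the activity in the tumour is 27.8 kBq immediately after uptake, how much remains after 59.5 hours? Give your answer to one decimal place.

4.6 kBq

1/t_eff = 1/t_phys + 1/t_biol = 1/26.8 + 1/160 = 0.043563 per hour.
t_eff = 26.8 × 160 / (26.8 + 160) ≈ 22.955 hours.
Remaining = 27.8 × (1/2)^(59.5/22.955) = 27.8 × (1/2)^2.592 ≈ 4.6107 kBq.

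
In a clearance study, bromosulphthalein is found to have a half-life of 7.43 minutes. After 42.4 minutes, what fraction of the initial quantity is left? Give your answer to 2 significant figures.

n = 42.4/7.43 ≈ 5.7066 half-lives.
Fraction remaining = (1/2)^5.7066 ≈ 0.019149.

0.019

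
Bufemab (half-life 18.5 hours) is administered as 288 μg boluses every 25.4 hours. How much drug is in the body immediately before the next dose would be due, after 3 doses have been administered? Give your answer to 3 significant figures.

The 3 doses were given 76.2, 50.8, 25.4 hours ago.
Total = 288·(1/2)^(76.2/18.5) + 288·(1/2)^(50.8/18.5) + 288·(1/2)^(25.4/18.5)
      = 16.576 + 42.932 + 111.2 ≈ 170.7 μg.

171 μg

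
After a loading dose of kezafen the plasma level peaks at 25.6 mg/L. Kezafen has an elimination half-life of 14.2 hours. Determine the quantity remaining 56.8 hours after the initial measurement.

Elapsed time is 4 half-lives (56.8/14.2).
Each half-life halves the amount: 25.6 × (1/2)^4 = 25.6/16 = 1.6 mg/L.

1.6 mg/L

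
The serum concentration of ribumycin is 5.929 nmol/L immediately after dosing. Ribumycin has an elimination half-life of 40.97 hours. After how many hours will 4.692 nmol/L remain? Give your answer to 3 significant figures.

13.8 hours

Fraction remaining = 4.692/5.929 ≈ 0.79136.
n = log₂(5.929/4.692) = ln(1.2636)/ln 2 ≈ 0.33759 half-lives.
t = n × t½ = 0.33759 × 40.97 ≈ 13.831 hours.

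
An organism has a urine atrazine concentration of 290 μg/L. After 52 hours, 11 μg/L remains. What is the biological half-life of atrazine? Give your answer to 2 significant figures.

A/A₀ = 11/290 ≈ 0.037931.
n = log₂(26.364) ≈ 4.7205 half-lives elapsed in 52 hours.
t½ = 52/4.7205 ≈ 11.016 hours.

11 hours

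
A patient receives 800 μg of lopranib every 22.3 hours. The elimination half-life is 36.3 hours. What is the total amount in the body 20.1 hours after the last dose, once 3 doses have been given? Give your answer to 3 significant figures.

The 3 doses were given 64.7, 42.4, 20.1 hours ago.
Total = 800·(1/2)^(64.7/36.3) + 800·(1/2)^(42.4/36.3) + 800·(1/2)^(20.1/36.3)
      = 232.56 + 356.02 + 545.01 ≈ 1133.6 μg.

1130 μg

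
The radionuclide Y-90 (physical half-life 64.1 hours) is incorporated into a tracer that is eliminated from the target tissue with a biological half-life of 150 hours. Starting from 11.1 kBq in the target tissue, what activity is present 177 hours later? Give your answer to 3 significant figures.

0.723 kBq

1/t_eff = 1/t_phys + 1/t_biol = 1/64.1 + 1/150 = 0.022267 per hour.
t_eff = 64.1 × 150 / (64.1 + 150) ≈ 44.909 hours.
Remaining = 11.1 × (1/2)^(177/44.909) = 11.1 × (1/2)^3.9413 ≈ 0.72255 kBq.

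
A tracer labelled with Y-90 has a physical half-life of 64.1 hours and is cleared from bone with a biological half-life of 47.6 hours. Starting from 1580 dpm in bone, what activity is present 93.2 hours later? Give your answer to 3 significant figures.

148 dpm

1/t_eff = 1/t_phys + 1/t_biol = 1/64.1 + 1/47.6 = 0.036609 per hour.
t_eff = 64.1 × 47.6 / (64.1 + 47.6) ≈ 27.316 hours.
Remaining = 1580 × (1/2)^(93.2/27.316) = 1580 × (1/2)^3.412 ≈ 148.44 dpm.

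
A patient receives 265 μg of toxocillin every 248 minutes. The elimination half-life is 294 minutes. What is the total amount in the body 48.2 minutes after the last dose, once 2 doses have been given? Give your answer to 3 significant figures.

368 μg

The 2 doses were given 296.2, 48.2 minutes ago.
Total = 265·(1/2)^(296.2/294) + 265·(1/2)^(48.2/294)
      = 131.81 + 236.53 ≈ 368.35 μg.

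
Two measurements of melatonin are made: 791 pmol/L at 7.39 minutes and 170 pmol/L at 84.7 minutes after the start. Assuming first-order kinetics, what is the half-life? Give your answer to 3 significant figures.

Over Δt = 84.7 − 7.39 = 77.31 minutes, the level fell by a factor of 791/170 ≈ 4.6529.
n = log₂(4.6529) ≈ 2.2181 half-lives, so t½ = 77.31/2.2181 ≈ 34.853 minutes.

34.9 minutes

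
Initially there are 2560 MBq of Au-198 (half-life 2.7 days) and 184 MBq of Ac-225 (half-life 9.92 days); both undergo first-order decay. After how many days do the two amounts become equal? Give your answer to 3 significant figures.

Set 2560·(1/2)^(t/2.7) = 184·(1/2)^(t/9.92).
Taking log₂: log₂(2560/184) = t·(1/2.7 − 1/9.92).
log₂(13.913) = 3.7984; 1/2.7 − 1/9.92 = 0.26956.
t = 3.7984 / 0.26956 ≈ 14.091 days.

14.1 days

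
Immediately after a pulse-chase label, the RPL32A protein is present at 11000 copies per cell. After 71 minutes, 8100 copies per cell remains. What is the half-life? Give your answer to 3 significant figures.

A/A₀ = 8100/11000 ≈ 0.73636.
n = log₂(1.358) ≈ 0.44151 half-lives elapsed in 71 minutes.
t½ = 71/0.44151 ≈ 160.81 minutes.

161 minutes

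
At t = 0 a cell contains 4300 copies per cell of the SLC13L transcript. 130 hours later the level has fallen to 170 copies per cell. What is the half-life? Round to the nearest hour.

A/A₀ = 170/4300 ≈ 0.039535.
n = log₂(25.294) ≈ 4.6607 half-lives elapsed in 130 hours.
t½ = 130/4.6607 ≈ 27.893 hours.

28 hours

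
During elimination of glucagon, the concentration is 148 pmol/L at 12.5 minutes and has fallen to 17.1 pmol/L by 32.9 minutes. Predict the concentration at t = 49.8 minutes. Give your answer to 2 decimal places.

2.86 pmol/L

Over Δt = 32.9 − 12.5 = 20.4 minutes, the level fell by a factor of 148/17.1 ≈ 8.655.
n = log₂(8.655) ≈ 3.1135 half-lives, so t½ = 20.4/3.1135 ≈ 6.5521 minutes.
From t = 32.9 to t = 49.8: 17.1 × (1/2)^((49.8−32.9)/6.5521) ≈ 2.8611 pmol/L.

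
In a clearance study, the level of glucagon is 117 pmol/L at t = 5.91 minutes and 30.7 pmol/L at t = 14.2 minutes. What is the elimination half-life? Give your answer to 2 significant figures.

4.3 minutes

Over Δt = 14.2 − 5.91 = 8.29 minutes, the level fell by a factor of 117/30.7 ≈ 3.8111.
n = log₂(3.8111) ≈ 1.9302 half-lives, so t½ = 8.29/1.9302 ≈ 4.2949 minutes.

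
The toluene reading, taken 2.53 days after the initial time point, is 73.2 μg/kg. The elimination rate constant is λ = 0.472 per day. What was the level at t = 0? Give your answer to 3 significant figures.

t½ = ln 2 / λ = 0.69315 / 0.472 ≈ 1.4685 days.
Number of half-lives elapsed: n = 2.53/1.4685 ≈ 1.7228.
A₀ = A × 2^n = 73.2 × 2^1.7228 = 73.2 × 3.3008 ≈ 241.62 μg/kg.

242 μg/kg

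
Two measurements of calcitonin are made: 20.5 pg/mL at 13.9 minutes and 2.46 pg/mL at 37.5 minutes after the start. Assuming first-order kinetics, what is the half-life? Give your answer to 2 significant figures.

7.7 minutes

Over Δt = 37.5 − 13.9 = 23.6 minutes, the level fell by a factor of 20.5/2.46 ≈ 8.3333.
n = log₂(8.3333) ≈ 3.0589 half-lives, so t½ = 23.6/3.0589 ≈ 7.7152 minutes.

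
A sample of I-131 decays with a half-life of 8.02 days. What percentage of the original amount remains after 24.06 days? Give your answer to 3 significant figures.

12.5%

n = 24.06/8.02 ≈ 3 half-lives.
Fraction remaining = (1/2)^3 ≈ 0.125, i.e. 12.5%.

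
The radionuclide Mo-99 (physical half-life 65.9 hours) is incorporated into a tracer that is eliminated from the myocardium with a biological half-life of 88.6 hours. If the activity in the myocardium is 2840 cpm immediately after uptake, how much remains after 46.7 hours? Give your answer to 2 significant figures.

1/t_eff = 1/t_phys + 1/t_biol = 1/65.9 + 1/88.6 = 0.026461 per hour.
t_eff = 65.9 × 88.6 / (65.9 + 88.6) ≈ 37.791 hours.
Remaining = 2840 × (1/2)^(46.7/37.791) = 2840 × (1/2)^1.2357 ≈ 1205.9 cpm.

1200 cpm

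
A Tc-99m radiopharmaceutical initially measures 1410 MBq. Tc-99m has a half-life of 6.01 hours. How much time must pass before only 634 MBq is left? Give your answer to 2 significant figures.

6.9 hours

Fraction remaining = 634/1410 ≈ 0.44965.
n = log₂(1410/634) = ln(2.224)/ln 2 ≈ 1.1531 half-lives.
t = n × t½ = 1.1531 × 6.01 ≈ 6.9304 hours.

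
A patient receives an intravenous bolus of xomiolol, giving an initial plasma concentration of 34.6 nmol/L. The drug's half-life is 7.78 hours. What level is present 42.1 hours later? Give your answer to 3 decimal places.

Number of half-lives: n = 42.1/7.78 ≈ 5.4113.
Remaining = 34.6 × (1/2)^5.4113 = 34.6 × 0.023498 ≈ 0.81303 nmol/L.

0.813 nmol/L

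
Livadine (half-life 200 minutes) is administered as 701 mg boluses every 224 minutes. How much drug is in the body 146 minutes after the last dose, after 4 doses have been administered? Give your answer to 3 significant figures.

748 mg

The 4 doses were given 818, 594, 370, 146 minutes ago.
Total = 701·(1/2)^(818/200) + 701·(1/2)^(594/200) + 701·(1/2)^(370/200) + 701·(1/2)^(146/200)
      = 41.163 + 89.466 + 194.45 + 422.64 ≈ 747.72 mg.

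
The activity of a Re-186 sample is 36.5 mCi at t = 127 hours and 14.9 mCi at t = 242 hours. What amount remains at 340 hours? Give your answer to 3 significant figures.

Over Δt = 242 − 127 = 115 hours, the level fell by a factor of 36.5/14.9 ≈ 2.4497.
n = log₂(2.4497) ≈ 1.2926 half-lives, so t½ = 115/1.2926 ≈ 88.969 hours.
From t = 242 to t = 340: 14.9 × (1/2)^((340−242)/88.969) ≈ 6.9438 mCi.

6.94 mCi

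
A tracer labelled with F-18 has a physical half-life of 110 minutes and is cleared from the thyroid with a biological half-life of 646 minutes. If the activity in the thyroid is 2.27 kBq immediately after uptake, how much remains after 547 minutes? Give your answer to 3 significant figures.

1/t_eff = 1/t_phys + 1/t_biol = 1/110 + 1/646 = 0.010639 per minute.
t_eff = 110 × 646 / (110 + 646) ≈ 93.995 minutes.
Remaining = 2.27 × (1/2)^(547/93.995) = 2.27 × (1/2)^5.8195 ≈ 0.040197 kBq.

0.0402 kBq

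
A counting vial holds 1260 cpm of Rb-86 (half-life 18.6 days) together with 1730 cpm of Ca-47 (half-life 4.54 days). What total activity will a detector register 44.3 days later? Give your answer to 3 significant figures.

244 cpm

Rb-86: 1260 × (1/2)^(44.3/18.6) = 1260 × (1/2)^2.3817 ≈ 241.77 cpm.
Ca-47: 1730 × (1/2)^(44.3/4.54) = 1730 × (1/2)^9.7577 ≈ 1.9984 cpm.
Total = 241.77 + 1.9984 ≈ 243.77 cpm.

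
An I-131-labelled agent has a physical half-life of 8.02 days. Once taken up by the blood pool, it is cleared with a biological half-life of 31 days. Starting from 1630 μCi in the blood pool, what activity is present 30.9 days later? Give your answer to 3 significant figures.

1/t_eff = 1/t_phys + 1/t_biol = 1/8.02 + 1/31 = 0.15695 per day.
t_eff = 8.02 × 31 / (8.02 + 31) ≈ 6.3716 days.
Remaining = 1630 × (1/2)^(30.9/6.3716) = 1630 × (1/2)^4.8496 ≈ 56.533 μCi.

56.5 μCi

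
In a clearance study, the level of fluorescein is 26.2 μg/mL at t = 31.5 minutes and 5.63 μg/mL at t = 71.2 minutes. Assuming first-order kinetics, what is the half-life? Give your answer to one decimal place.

Over Δt = 71.2 − 31.5 = 39.7 minutes, the level fell by a factor of 26.2/5.63 ≈ 4.6536.
n = log₂(4.6536) ≈ 2.2184 half-lives, so t½ = 39.7/2.2184 ≈ 17.896 minutes.

17.9 minutes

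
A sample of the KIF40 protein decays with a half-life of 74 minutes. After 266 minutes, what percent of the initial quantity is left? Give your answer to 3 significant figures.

n = 266/74 ≈ 3.5946 half-lives.
Fraction remaining = (1/2)^3.5946 ≈ 0.082779, i.e. 8.2779%.

8.28%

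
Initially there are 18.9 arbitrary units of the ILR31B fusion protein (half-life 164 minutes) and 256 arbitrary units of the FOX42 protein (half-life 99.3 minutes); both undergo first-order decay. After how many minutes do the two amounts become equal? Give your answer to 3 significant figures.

946 minutes

Set 18.9·(1/2)^(t/164) = 256·(1/2)^(t/99.3).
Taking log₂: log₂(18.9/256) = t·(1/164 − 1/99.3).
log₂(0.073828) = -3.7597; 1/164 − 1/99.3 = -0.0039729.
t = -3.7597 / -0.0039729 ≈ 946.33 minutes.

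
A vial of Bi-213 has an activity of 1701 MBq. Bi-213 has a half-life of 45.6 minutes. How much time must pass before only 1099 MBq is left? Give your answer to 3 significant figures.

28.7 minutes

Fraction remaining = 1099/1701 ≈ 0.64609.
n = log₂(1701/1099) = ln(1.5478)/ln 2 ≈ 0.63019 half-lives.
t = n × t½ = 0.63019 × 45.6 ≈ 28.737 minutes.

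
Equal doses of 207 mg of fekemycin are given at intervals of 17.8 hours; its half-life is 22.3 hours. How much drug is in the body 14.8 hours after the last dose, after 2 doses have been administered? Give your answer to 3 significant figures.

206 mg

The 2 doses were given 32.6, 14.8 hours ago.
Total = 207·(1/2)^(32.6/22.3) + 207·(1/2)^(14.8/22.3)
      = 75.145 + 130.67 ≈ 205.82 mg.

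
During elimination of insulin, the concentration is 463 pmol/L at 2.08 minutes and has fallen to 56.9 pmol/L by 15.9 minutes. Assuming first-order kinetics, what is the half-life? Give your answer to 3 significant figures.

Over Δt = 15.9 − 2.08 = 13.82 minutes, the level fell by a factor of 463/56.9 ≈ 8.1371.
n = log₂(8.1371) ≈ 3.0245 half-lives, so t½ = 13.82/3.0245 ≈ 4.5693 minutes.

4.57 minutes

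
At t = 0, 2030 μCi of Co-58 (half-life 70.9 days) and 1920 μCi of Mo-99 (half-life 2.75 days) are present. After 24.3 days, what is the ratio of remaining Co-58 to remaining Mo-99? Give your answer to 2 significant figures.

Co-58: 2030 × (1/2)^(24.3/70.9) = 2030 × (1/2)^0.34274 ≈ 1600.7 μCi.
Mo-99: 1920 × (1/2)^(24.3/2.75) = 1920 × (1/2)^8.8364 ≈ 4.2004 μCi.
Ratio ≈ 1600.7 / 4.2004 ≈ 381.09.

380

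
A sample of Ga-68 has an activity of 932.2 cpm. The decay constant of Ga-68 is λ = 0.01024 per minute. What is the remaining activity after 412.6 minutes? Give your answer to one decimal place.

t½ = ln 2 / λ = 0.69315 / 0.01024 ≈ 67.69 minutes.
Number of half-lives: n = 412.6/67.69 ≈ 6.0954.
Remaining = 932.2 × (1/2)^6.0954 = 932.2 × 0.014625 ≈ 13.633 cpm.

13.6 cpm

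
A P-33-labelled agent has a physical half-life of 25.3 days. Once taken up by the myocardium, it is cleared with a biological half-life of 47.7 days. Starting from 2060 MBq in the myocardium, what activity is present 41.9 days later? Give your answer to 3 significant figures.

356 MBq

1/t_eff = 1/t_phys + 1/t_biol = 1/25.3 + 1/47.7 = 0.06049 per day.
t_eff = 25.3 × 47.7 / (25.3 + 47.7) ≈ 16.532 days.
Remaining = 2060 × (1/2)^(41.9/16.532) = 2060 × (1/2)^2.5345 ≈ 355.55 MBq.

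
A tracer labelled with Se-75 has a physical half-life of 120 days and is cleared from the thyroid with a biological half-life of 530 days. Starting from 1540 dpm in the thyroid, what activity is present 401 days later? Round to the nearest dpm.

90 dpm

1/t_eff = 1/t_phys + 1/t_biol = 1/120 + 1/530 = 0.01022 per day.
t_eff = 120 × 530 / (120 + 530) ≈ 97.846 days.
Remaining = 1540 × (1/2)^(401/97.846) = 1540 × (1/2)^4.0983 ≈ 89.912 dpm.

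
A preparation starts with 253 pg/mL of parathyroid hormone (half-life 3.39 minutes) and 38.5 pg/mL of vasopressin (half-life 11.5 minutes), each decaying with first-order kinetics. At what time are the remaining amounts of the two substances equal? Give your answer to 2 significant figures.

Set 253·(1/2)^(t/3.39) = 38.5·(1/2)^(t/11.5).
Taking log₂: log₂(253/38.5) = t·(1/3.39 − 1/11.5).
log₂(6.5714) = 2.7162; 1/3.39 − 1/11.5 = 0.20803.
t = 2.7162 / 0.20803 ≈ 13.057 minutes.

13 minutes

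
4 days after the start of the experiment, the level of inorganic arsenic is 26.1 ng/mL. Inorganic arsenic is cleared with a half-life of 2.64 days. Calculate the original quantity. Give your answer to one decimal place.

74.6 ng/mL

Number of half-lives elapsed: n = 4/2.64 ≈ 1.5152.
A₀ = A × 2^n = 26.1 × 2^1.5152 = 26.1 × 2.8583 ≈ 74.601 ng/mL.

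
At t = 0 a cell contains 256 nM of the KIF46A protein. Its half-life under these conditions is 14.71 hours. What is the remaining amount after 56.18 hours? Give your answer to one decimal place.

18.1 nM

Number of half-lives: n = 56.18/14.71 ≈ 3.8192.
Remaining = 256 × (1/2)^3.8192 = 256 × 0.070846 ≈ 18.137 nM.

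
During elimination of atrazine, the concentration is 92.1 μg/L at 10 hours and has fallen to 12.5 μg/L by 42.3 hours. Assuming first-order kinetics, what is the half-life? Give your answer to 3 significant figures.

11.2 hours

Over Δt = 42.3 − 10 = 32.3 hours, the level fell by a factor of 92.1/12.5 ≈ 7.368.
n = log₂(7.368) ≈ 2.8813 half-lives, so t½ = 32.3/2.8813 ≈ 11.21 hours.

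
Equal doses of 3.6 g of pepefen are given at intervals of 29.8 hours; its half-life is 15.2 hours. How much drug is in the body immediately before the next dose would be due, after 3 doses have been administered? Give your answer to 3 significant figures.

1.22 g

The 3 doses were given 89.4, 59.6, 29.8 hours ago.
Total = 3.6·(1/2)^(89.4/15.2) + 3.6·(1/2)^(59.6/15.2) + 3.6·(1/2)^(29.8/15.2)
      = 0.061062 + 0.23766 + 0.92496 ≈ 1.2237 g.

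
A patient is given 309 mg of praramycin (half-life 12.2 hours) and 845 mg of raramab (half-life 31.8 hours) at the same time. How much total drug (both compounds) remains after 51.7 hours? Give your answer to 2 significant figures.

290 mg

praramycin: 309 × (1/2)^(51.7/12.2) = 309 × (1/2)^4.2377 ≈ 16.379 mg.
raramab: 845 × (1/2)^(51.7/31.8) = 845 × (1/2)^1.6258 ≈ 273.81 mg.
Total = 16.379 + 273.81 ≈ 290.19 mg.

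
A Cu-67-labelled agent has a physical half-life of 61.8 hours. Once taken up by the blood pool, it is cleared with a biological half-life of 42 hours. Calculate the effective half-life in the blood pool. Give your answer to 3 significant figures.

25.0 hours

1/t_eff = 1/t_phys + 1/t_biol = 1/61.8 + 1/42 = 0.039991 per hour.
t_eff = 61.8 × 42 / (61.8 + 42) ≈ 25.006 hours.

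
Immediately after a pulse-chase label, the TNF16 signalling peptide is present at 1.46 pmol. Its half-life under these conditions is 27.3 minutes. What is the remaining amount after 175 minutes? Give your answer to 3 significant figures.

Number of half-lives: n = 175/27.3 ≈ 6.4103.
Remaining = 1.46 × (1/2)^6.4103 = 1.46 × 0.011758 ≈ 0.017166 pmol.

0.0172 pmol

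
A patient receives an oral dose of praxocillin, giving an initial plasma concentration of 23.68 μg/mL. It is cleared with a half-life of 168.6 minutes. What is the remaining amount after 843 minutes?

Elapsed time is 5 half-lives (843/168.6).
Each half-life halves the amount: 23.68 × (1/2)^5 = 23.68/32 = 0.74 μg/mL.

0.74 μg/mL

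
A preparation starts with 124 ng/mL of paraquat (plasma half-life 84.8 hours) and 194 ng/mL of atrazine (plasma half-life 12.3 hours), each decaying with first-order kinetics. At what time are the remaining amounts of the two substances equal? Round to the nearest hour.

Set 124·(1/2)^(t/84.8) = 194·(1/2)^(t/12.3).
Taking log₂: log₂(124/194) = t·(1/84.8 − 1/12.3).
log₂(0.63918) = -0.64572; 1/84.8 − 1/12.3 = -0.069508.
t = -0.64572 / -0.069508 ≈ 9.2898 hours.

9 hours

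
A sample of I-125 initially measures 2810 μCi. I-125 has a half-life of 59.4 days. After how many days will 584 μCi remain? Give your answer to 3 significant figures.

Fraction remaining = 584/2810 ≈ 0.20783.
n = log₂(2810/584) = ln(4.8116)/ln 2 ≈ 2.2665 half-lives.
t = n × t½ = 2.2665 × 59.4 ≈ 134.63 days.

135 days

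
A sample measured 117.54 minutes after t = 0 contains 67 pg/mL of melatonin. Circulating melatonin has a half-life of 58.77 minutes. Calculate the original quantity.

268 pg/mL

Number of half-lives elapsed: n = 117.54/58.77 ≈ 2.
A₀ = A × 2^n = 67 × 2^2 = 67 × 4 ≈ 268 pg/mL.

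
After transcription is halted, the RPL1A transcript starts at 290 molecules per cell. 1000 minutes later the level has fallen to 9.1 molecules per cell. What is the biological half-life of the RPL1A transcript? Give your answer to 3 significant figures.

200 minutes

A/A₀ = 9.1/290 ≈ 0.031379.
n = log₂(31.868) ≈ 4.994 half-lives elapsed in 1000 minutes.
t½ = 1000/4.994 ≈ 200.24 minutes.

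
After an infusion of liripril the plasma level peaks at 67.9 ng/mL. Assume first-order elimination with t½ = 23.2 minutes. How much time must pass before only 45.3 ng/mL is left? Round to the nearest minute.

14 minutes

Fraction remaining = 45.3/67.9 ≈ 0.66716.
n = log₂(67.9/45.3) = ln(1.4989)/ln 2 ≈ 0.5839 half-lives.
t = n × t½ = 0.5839 × 23.2 ≈ 13.546 minutes.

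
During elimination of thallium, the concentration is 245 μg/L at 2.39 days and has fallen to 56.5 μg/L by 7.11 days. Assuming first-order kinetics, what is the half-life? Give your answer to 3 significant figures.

2.23 days

Over Δt = 7.11 − 2.39 = 4.72 days, the level fell by a factor of 245/56.5 ≈ 4.3363.
n = log₂(4.3363) ≈ 2.1165 half-lives, so t½ = 4.72/2.1165 ≈ 2.2301 days.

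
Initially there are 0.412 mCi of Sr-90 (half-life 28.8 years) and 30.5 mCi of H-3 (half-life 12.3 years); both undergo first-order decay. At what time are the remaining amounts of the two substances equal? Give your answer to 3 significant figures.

Set 0.412·(1/2)^(t/28.8) = 30.5·(1/2)^(t/12.3).
Taking log₂: log₂(0.412/30.5) = t·(1/28.8 − 1/12.3).
log₂(0.013508) = -6.21; 1/28.8 − 1/12.3 = -0.046579.
t = -6.21 / -0.046579 ≈ 133.32 years.

133 years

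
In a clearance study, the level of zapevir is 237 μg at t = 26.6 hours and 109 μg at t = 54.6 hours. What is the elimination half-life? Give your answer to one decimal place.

Over Δt = 54.6 − 26.6 = 28 hours, the level fell by a factor of 237/109 ≈ 2.1743.
n = log₂(2.1743) ≈ 1.1206 half-lives, so t½ = 28/1.1206 ≈ 24.988 hours.

25.0 hours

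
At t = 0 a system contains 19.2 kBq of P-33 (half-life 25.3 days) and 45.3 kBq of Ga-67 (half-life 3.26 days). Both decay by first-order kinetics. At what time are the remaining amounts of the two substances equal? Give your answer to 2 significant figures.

4.6 days

Set 19.2·(1/2)^(t/25.3) = 45.3·(1/2)^(t/3.26).
Taking log₂: log₂(19.2/45.3) = t·(1/25.3 − 1/3.26).
log₂(0.42384) = -1.2384; 1/25.3 − 1/3.26 = -0.26722.
t = -1.2384 / -0.26722 ≈ 4.6344 days.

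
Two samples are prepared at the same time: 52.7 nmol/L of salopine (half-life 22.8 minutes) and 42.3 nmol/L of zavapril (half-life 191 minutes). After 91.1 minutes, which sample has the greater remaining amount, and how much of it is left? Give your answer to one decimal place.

salopine: 52.7 × (1/2)^3.9956 ≈ 3.3038 nmol/L.
zavapril: 42.3 × (1/2)^0.47696 ≈ 30.392 nmol/L.
Zavapril has more remaining, at ≈ 30.392 nmol/L.

zavapril, 30.4 nmol/L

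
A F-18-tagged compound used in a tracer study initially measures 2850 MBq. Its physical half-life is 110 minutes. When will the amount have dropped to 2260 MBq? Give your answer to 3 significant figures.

Fraction remaining = 2260/2850 ≈ 0.79298.
n = log₂(2850/2260) = ln(1.2611)/ln 2 ≈ 0.33464 half-lives.
t = n × t½ = 0.33464 × 110 ≈ 36.81 minutes.

36.8 minutes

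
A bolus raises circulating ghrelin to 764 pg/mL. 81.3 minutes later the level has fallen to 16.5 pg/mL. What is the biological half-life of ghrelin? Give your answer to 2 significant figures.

15 minutes

A/A₀ = 16.5/764 ≈ 0.021597.
n = log₂(46.303) ≈ 5.533 half-lives elapsed in 81.3 minutes.
t½ = 81.3/5.533 ≈ 14.694 minutes.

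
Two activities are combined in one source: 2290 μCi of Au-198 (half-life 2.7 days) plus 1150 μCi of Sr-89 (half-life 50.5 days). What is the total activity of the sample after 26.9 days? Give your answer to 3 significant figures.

797 μCi

Au-198: 2290 × (1/2)^(26.9/2.7) = 2290 × (1/2)^9.963 ≈ 2.2945 μCi.
Sr-89: 1150 × (1/2)^(26.9/50.5) = 1150 × (1/2)^0.53267 ≈ 794.96 μCi.
Total = 2.2945 + 794.96 ≈ 797.26 μCi.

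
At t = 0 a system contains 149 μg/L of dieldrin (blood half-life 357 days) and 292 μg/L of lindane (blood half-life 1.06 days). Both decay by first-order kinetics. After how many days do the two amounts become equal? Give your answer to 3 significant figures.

1.03 days

Set 149·(1/2)^(t/357) = 292·(1/2)^(t/1.06).
Taking log₂: log₂(149/292) = t·(1/357 − 1/1.06).
log₂(0.51027) = -0.97066; 1/357 − 1/1.06 = -0.9406.
t = -0.97066 / -0.9406 ≈ 1.032 days.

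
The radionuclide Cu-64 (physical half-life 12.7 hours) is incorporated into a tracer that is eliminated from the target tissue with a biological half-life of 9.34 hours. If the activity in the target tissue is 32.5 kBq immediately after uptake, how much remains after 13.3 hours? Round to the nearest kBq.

6 kBq

1/t_eff = 1/t_phys + 1/t_biol = 1/12.7 + 1/9.34 = 0.18581 per hour.
t_eff = 12.7 × 9.34 / (12.7 + 9.34) ≈ 5.3819 hours.
Remaining = 32.5 × (1/2)^(13.3/5.3819) = 32.5 × (1/2)^2.4712 ≈ 5.861 kBq.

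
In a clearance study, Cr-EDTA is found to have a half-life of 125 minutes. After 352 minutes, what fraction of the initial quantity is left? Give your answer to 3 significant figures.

0.142

n = 352/125 ≈ 2.816 half-lives.
Fraction remaining = (1/2)^2.816 ≈ 0.142.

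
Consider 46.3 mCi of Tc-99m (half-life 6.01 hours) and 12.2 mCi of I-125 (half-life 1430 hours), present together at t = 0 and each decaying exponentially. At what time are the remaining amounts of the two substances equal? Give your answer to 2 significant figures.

12 hours

Set 46.3·(1/2)^(t/6.01) = 12.2·(1/2)^(t/1430).
Taking log₂: log₂(46.3/12.2) = t·(1/6.01 − 1/1430).
log₂(3.7951) = 1.9241; 1/6.01 − 1/1430 = 0.16569.
t = 1.9241 / 0.16569 ≈ 11.613 hours.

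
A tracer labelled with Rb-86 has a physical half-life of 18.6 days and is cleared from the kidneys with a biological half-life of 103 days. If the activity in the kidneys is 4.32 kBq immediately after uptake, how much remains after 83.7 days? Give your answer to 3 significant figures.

0.109 kBq

1/t_eff = 1/t_phys + 1/t_biol = 1/18.6 + 1/103 = 0.063472 per day.
t_eff = 18.6 × 103 / (18.6 + 103) ≈ 15.755 days.
Remaining = 4.32 × (1/2)^(83.7/15.755) = 4.32 × (1/2)^5.3126 ≈ 0.1087 kBq.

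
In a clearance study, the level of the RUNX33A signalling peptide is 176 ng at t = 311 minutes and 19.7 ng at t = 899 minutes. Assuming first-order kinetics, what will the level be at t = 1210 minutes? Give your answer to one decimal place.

6.2 ng

Over Δt = 899 − 311 = 588 minutes, the level fell by a factor of 176/19.7 ≈ 8.934.
n = log₂(8.934) ≈ 3.1593 half-lives, so t½ = 588/3.1593 ≈ 186.12 minutes.
From t = 899 to t = 1210: 19.7 × (1/2)^((1210−899)/186.12) ≈ 6.1865 ng.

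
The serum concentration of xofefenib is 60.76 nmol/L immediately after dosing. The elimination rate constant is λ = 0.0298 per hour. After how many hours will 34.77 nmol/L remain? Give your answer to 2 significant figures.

19 hours

t½ = ln 2 / λ = 0.69315 / 0.0298 ≈ 23.26 hours.
Fraction remaining = 34.77/60.76 ≈ 0.57225.
n = log₂(60.76/34.77) = ln(1.7475)/ln 2 ≈ 0.80528 half-lives.
t = n × t½ = 0.80528 × 23.26 ≈ 18.731 hours.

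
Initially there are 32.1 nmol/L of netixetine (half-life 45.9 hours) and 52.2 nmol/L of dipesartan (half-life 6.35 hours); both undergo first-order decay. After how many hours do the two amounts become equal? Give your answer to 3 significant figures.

Set 32.1·(1/2)^(t/45.9) = 52.2·(1/2)^(t/6.35).
Taking log₂: log₂(32.1/52.2) = t·(1/45.9 − 1/6.35).
log₂(0.61494) = -0.70148; 1/45.9 − 1/6.35 = -0.13569.
t = -0.70148 / -0.13569 ≈ 5.1696 hours.

5.17 hours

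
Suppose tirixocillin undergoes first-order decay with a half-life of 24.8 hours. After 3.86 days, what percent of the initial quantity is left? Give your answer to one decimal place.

7.5%

3.86 days = 92.64 hours.
n = 92.64/24.8 ≈ 3.7355 half-lives.
Fraction remaining = (1/2)^3.7355 ≈ 0.075077, i.e. 7.5077%.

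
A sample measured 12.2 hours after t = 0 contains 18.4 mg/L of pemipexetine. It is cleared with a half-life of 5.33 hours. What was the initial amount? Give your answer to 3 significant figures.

89.9 mg/L

Number of half-lives elapsed: n = 12.2/5.33 ≈ 2.2889.
A₀ = A × 2^n = 18.4 × 2^2.2889 = 18.4 × 4.8869 ≈ 89.92 mg/L.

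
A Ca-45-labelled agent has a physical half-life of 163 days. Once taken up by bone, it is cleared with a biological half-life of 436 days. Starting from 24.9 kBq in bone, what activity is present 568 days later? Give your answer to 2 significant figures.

0.90 kBq

1/t_eff = 1/t_phys + 1/t_biol = 1/163 + 1/436 = 0.0084285 per day.
t_eff = 163 × 436 / (163 + 436) ≈ 118.64 days.
Remaining = 24.9 × (1/2)^(568/118.64) = 24.9 × (1/2)^4.7874 ≈ 0.90166 kBq.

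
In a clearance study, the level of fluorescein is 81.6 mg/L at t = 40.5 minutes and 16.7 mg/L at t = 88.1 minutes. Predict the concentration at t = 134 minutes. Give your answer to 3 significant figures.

3.62 mg/L

Over Δt = 88.1 − 40.5 = 47.6 minutes, the level fell by a factor of 81.6/16.7 ≈ 4.8862.
n = log₂(4.8862) ≈ 2.2887 half-lives, so t½ = 47.6/2.2887 ≈ 20.798 minutes.
From t = 88.1 to t = 134: 16.7 × (1/2)^((134−88.1)/20.798) ≈ 3.617 mg/L.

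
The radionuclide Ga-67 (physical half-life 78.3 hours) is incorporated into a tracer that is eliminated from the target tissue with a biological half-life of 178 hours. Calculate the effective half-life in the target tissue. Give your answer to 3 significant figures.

1/t_eff = 1/t_phys + 1/t_biol = 1/78.3 + 1/178 = 0.018389 per hour.
t_eff = 78.3 × 178 / (78.3 + 178) ≈ 54.379 hours.

54.4 hours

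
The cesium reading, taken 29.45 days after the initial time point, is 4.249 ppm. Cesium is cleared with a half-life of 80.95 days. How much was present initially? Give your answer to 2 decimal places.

5.47 ppm

Number of half-lives elapsed: n = 29.45/80.95 ≈ 0.3638.
A₀ = A × 2^n = 4.249 × 2^0.3638 = 4.249 × 1.2868 ≈ 5.4677 ppm.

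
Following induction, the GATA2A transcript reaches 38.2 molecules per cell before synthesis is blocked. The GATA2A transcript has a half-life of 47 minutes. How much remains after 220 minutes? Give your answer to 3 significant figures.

Number of half-lives: n = 220/47 ≈ 4.6809.
Remaining = 38.2 × (1/2)^4.6809 = 38.2 × 0.038987 ≈ 1.4893 molecules per cell.

1.49 molecules per cell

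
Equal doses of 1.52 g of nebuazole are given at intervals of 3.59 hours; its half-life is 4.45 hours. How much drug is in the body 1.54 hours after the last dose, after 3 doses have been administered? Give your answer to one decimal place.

The 3 doses were given 8.72, 5.13, 1.54 hours ago.
Total = 1.52·(1/2)^(8.72/4.45) + 1.52·(1/2)^(5.13/4.45) + 1.52·(1/2)^(1.54/4.45)
      = 0.3908 + 0.68362 + 1.1958 ≈ 2.2702 g.

2.3 g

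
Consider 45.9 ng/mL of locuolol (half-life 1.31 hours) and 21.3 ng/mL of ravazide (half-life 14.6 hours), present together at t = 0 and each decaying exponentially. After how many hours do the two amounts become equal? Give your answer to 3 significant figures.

1.59 hours

Set 45.9·(1/2)^(t/1.31) = 21.3·(1/2)^(t/14.6).
Taking log₂: log₂(45.9/21.3) = t·(1/1.31 − 1/14.6).
log₂(2.1549) = 1.1076; 1/1.31 − 1/14.6 = 0.69487.
t = 1.1076 / 0.69487 ≈ 1.594 hours.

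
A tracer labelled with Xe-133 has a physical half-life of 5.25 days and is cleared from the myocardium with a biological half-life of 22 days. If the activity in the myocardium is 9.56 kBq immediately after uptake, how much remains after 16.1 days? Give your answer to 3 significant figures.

1/t_eff = 1/t_phys + 1/t_biol = 1/5.25 + 1/22 = 0.23593 per day.
t_eff = 5.25 × 22 / (5.25 + 22) ≈ 4.2385 days.
Remaining = 9.56 × (1/2)^(16.1/4.2385) = 9.56 × (1/2)^3.7985 ≈ 0.68707 kBq.

0.687 kBq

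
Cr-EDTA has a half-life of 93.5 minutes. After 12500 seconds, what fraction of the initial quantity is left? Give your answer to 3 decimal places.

0.213

12500 seconds = 208.333 minutes.
n = 208.333/93.5 ≈ 2.2282 half-lives.
Fraction remaining = (1/2)^2.2282 ≈ 0.21343.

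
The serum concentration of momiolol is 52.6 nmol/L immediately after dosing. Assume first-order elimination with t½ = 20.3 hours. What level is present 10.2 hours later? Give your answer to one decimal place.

Number of half-lives: n = 10.2/20.3 ≈ 0.50246.
Remaining = 52.6 × (1/2)^0.50246 = 52.6 × 0.7059 ≈ 37.13 nmol/L.

37.1 nmol/L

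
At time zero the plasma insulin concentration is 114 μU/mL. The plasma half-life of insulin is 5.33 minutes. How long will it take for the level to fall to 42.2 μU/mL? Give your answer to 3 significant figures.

7.64 minutes

Fraction remaining = 42.2/114 ≈ 0.37018.
n = log₂(114/42.2) = ln(2.7014)/ln 2 ≈ 1.4337 half-lives.
t = n × t½ = 1.4337 × 5.33 ≈ 7.6417 minutes.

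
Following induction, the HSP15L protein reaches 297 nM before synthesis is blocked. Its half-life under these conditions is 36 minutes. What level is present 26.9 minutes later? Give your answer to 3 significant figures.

177 nM

Number of half-lives: n = 26.9/36 ≈ 0.74722.
Remaining = 297 × (1/2)^0.74722 = 297 × 0.59575 ≈ 176.94 nM.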